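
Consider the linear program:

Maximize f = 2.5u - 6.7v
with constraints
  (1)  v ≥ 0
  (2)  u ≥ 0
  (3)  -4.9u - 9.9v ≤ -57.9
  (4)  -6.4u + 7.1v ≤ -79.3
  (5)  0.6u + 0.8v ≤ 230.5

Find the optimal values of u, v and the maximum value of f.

The optimum lies where v = 0 and 0.6u + 0.8v = 230.5.
Solving simultaneously gives u = 2305/6, v = 0.

u = 2305/6, v = 0, maximum f = 11525/12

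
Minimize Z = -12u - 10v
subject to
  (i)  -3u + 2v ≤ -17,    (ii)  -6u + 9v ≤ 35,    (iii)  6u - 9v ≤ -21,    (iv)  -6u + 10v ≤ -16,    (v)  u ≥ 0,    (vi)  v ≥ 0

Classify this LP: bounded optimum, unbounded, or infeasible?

The boundaries -3u + 2v = -17 and -6u + 9v = 35 meet at (223/15, 69/5), but that point violates -6u + 10v ≤ -16. Every candidate vertex is excluded by some other constraint, so the feasible region is empty.

infeasible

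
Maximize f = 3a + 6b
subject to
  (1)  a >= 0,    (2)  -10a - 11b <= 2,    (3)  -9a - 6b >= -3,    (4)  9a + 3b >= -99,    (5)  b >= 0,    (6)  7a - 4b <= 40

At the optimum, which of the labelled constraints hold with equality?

Extreme points and f = 3a + 6b:
  (0, 1/2) → f = 3
  (0, 0) → f = 0
  (1/3, 0) → f = 1

The maximum is at (0, 1/2). Substituting into each constraint, equality holds for (1) and (3); the remaining constraints have slack.

(1) and (3)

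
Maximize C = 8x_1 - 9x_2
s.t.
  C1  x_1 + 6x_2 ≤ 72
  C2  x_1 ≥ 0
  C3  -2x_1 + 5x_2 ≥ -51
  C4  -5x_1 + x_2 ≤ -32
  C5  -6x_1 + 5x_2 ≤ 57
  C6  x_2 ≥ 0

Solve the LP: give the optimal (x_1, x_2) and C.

x_1 = 666/17, x_2 = 93/17, maximum C = 4491/17

Vertices and C = 8x_1 - 9x_2:
  (666/17, 93/17) → C = 4491/17
  (264/31, 328/31) → C = -840/31
  (51/2, 0) → C = 204
  (32/5, 0) → C = 256/5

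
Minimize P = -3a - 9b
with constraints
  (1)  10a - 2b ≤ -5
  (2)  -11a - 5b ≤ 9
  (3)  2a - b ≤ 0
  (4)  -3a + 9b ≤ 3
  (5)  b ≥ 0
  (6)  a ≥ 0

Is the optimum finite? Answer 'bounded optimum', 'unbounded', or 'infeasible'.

infeasible

The boundaries 10a - 2b = -5 and -3a + 9b = 3 meet at (-13/28, 5/28), but that point violates a ≥ 0. Every candidate vertex is excluded by some other constraint, so the feasible region is empty.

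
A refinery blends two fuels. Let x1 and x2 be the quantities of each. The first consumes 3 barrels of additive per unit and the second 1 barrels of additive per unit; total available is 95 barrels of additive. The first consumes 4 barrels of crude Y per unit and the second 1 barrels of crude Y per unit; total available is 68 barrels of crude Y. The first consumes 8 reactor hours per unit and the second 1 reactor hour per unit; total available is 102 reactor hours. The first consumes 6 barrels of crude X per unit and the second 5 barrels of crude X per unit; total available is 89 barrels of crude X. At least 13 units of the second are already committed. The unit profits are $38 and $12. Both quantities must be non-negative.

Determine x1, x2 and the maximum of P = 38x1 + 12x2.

Extreme points and P = 38x1 + 12x2:
  (0, 89/5) → P = 1068/5
  (0, 13) → P = 156
  (4, 13) → P = 308

At the optimal vertex, 6x1 + 5x2 = 89 and x2 = 13.
Solving simultaneously gives x1 = 4, x2 = 13.

x1 = 4, x2 = 13, maximum P = 308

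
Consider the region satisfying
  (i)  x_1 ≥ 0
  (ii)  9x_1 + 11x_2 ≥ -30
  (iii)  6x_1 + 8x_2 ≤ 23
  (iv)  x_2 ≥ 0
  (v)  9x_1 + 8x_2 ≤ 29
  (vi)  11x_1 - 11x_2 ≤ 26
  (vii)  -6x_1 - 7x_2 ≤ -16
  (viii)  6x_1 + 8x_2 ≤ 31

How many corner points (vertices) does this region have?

The feasible vertices (each the meet of two boundaries and inside every other half-plane) are:
  (0, 23/8)
  (0, 16/7)
  (2, 11/8)
  (31/11, 5/11)
  (358/143, 20/143)

5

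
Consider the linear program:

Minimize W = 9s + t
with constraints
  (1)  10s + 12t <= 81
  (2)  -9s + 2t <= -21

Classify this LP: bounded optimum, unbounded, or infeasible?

unbounded

From the feasible point (207/64, 519/128), moving in the direction (-2, -9) keeps every constraint satisfied while W decreases without bound.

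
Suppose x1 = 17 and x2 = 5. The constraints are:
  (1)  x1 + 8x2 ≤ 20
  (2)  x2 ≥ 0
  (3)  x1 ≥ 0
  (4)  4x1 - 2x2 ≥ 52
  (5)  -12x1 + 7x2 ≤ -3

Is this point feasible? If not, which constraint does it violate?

not feasible — violates (1)

Constraint (1): x1 + 8x2 = 57, which is not ≤ 20. All other constraints are satisfied.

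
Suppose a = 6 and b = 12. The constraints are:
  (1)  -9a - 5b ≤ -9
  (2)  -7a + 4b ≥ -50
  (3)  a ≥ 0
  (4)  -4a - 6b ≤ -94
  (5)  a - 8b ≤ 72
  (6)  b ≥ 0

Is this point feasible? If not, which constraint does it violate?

(1): -114 ≤ -9 ✓
(2): 6 ≥ -50 ✓
(3): 6 ≥ 0 ✓
(4): -96 ≤ -94 ✓
(5): -90 ≤ 72 ✓
(6): 12 ≥ 0 ✓

feasible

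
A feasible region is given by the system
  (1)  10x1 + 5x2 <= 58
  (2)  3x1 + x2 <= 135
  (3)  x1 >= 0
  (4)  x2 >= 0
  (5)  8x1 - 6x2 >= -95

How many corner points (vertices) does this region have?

3

The feasible vertices (each the meet of two boundaries and inside every other half-plane) are:
  (0, 58/5)
  (29/5, 0)
  (0, 0)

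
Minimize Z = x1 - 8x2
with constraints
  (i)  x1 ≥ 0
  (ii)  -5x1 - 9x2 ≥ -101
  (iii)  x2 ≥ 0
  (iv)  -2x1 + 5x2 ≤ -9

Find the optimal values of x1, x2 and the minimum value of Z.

Extreme points and Z = x1 - 8x2:
  (101/5, 0) → Z = 101/5
  (586/43, 157/43) → Z = -670/43
  (9/2, 0) → Z = 9/2

At the optimal vertex, -5x1 - 9x2 = -101 and -2x1 + 5x2 = -9.
Solving simultaneously gives x1 = 586/43, x2 = 157/43.

x1 = 586/43, x2 = 157/43, minimum Z = -670/43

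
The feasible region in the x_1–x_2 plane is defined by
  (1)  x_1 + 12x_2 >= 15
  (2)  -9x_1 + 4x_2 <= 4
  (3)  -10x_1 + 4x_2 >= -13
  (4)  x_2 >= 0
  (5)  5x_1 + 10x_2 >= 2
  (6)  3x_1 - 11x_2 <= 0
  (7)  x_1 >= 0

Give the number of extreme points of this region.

3

Intersecting each pair of boundary lines and keeping only the points that satisfy every inequality leaves:
  (3/28, 139/112)
  (54/31, 137/124)
  (17, 157/4)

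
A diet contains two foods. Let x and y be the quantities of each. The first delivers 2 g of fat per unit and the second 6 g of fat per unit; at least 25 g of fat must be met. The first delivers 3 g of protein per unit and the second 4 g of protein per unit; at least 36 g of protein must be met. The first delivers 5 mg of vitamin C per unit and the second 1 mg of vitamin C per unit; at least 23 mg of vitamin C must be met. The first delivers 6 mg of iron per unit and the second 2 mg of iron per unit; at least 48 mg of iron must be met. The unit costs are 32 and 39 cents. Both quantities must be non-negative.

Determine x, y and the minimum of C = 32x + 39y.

Vertices and C = 32x + 39y:
  (0, 24) → C = 936
  (25/2, 0) → C = 400
  (58/5, 3/10) → C = 3829/10
  (20/3, 4) → C = 1108/3
The feasible region is unbounded (it extends along (0, 1), (1, 0)), but C strictly increases along every unbounded feasible direction, so there is no improving ray and the minimum is attained at a vertex.

x = 20/3, y = 4, minimum C = 1108/3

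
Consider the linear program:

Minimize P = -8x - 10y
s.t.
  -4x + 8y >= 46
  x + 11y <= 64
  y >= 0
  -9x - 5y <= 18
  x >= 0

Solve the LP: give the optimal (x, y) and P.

x = 3/26, y = 151/26, minimum P = -59

Extreme points and P = -8x - 10y:
  (3/26, 151/26) → P = -59
  (0, 23/4) → P = -115/2
  (0, 64/11) → P = -640/11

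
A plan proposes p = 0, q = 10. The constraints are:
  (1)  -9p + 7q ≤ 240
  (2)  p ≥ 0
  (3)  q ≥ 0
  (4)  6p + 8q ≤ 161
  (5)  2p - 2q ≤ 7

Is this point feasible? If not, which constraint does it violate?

(1): 70 ≤ 240 ✓
(2): 0 ≥ 0 ✓
(3): 10 ≥ 0 ✓
(4): 80 ≤ 161 ✓
(5): -20 ≤ 7 ✓

feasible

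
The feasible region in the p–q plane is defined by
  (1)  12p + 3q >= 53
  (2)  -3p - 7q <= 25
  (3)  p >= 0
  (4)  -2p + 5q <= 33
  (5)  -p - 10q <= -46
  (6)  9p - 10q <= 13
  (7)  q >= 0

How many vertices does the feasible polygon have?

4

Of the 21 pairwise boundary intersections, those satisfying every inequality are:
  (83/33, 251/33)
  (392/117, 499/117)
  (79/5, 323/25)
  (59/10, 401/100)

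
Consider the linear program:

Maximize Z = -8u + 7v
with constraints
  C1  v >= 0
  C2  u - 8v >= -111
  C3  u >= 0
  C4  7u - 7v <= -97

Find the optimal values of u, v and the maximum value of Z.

u = 0, v = 111/8, maximum Z = 777/8

Vertices and Z = -8u + 7v:
  (0, 111/8) → Z = 777/8
  (1/49, 680/49) → Z = 4752/49
  (0, 97/7) → Z = 97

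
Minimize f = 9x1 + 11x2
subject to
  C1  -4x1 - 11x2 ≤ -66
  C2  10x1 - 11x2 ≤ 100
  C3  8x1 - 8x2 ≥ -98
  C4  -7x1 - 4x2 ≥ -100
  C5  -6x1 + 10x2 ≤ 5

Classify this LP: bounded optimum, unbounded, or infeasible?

bounded optimum

Feasible corners and f = 9x1 + 11x2:
  (83/7, 130/77) → f = 877/7
  (605/106, 208/53) → f = 10021/106
  (500/39, 100/39) → f = 5600/39
  (490/47, 635/94) → f = 15805/94
The feasible region has finitely many vertices and no improving ray; the minimum is 10021/106 at (605/106, 208/53).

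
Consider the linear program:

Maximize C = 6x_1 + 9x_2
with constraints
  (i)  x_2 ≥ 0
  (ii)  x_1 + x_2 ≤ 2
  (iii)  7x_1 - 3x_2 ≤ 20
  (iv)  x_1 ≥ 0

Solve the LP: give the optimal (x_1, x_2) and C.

Feasible corners and C = 6x_1 + 9x_2:
  (2, 0) → C = 12
  (0, 0) → C = 0
  (0, 2) → C = 18

x_1 = 0, x_2 = 2, maximum C = 18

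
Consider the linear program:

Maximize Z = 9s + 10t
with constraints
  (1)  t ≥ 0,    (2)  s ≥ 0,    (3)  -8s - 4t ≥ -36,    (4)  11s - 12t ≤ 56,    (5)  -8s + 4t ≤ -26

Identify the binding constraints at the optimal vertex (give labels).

(3) and (5)

Extreme points and Z = 9s + 10t:
  (9/2, 0) → Z = 81/2
  (13/4, 0) → Z = 117/4
  (31/8, 5/4) → Z = 379/8

The maximum is at (31/8, 5/4). Substituting into each constraint, equality holds for (3) and (5); the remaining constraints have slack.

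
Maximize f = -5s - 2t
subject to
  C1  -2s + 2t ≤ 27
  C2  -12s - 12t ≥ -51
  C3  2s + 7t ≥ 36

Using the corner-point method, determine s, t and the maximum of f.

s = -13/2, t = 7, maximum f = 37/2

Feasible corners and f = -5s - 2t:
  (-37/8, 71/8) → f = 43/8
  (-13/2, 7) → f = 37/2
  (-5/4, 11/2) → f = -19/4

The binding constraints are -2s + 2t = 27 and 2s + 7t = 36.
Solving simultaneously gives s = -13/2, t = 7.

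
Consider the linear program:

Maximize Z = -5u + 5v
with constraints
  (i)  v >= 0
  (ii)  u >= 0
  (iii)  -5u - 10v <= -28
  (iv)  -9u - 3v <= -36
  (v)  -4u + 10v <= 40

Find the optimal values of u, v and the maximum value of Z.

u = 40/17, v = 84/17, maximum Z = 220/17

Extreme points and Z = -5u + 5v:
  (28/5, 0) → Z = -28
  (92/25, 24/25) → Z = -68/5
  (40/17, 84/17) → Z = 220/17
The feasible region is unbounded (it extends along (5, 2), (1, 0)), but Z strictly decreases along every unbounded feasible direction, so there is no improving ray and the maximum is attained at a vertex.

The binding constraints are -9u - 3v = -36 and -4u + 10v = 40.
Solving simultaneously gives u = 40/17, v = 84/17.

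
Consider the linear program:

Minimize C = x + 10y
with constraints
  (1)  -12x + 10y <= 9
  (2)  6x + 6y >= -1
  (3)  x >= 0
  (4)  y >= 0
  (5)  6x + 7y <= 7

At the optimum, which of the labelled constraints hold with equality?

Vertices and C = x + 10y:
  (0, 9/10) → C = 9
  (7/144, 23/24) → C = 1387/144
  (0, 0) → C = 0
  (7/6, 0) → C = 7/6

The minimum is at (0, 0). Substituting into each constraint, equality holds for (3) and (4); the remaining constraints have slack.

(3) and (4)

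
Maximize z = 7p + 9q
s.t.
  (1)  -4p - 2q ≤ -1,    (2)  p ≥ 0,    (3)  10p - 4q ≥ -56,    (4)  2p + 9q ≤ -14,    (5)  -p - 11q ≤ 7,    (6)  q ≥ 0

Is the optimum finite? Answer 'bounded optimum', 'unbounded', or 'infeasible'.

The boundaries -4p - 2q = -1 and p = 0 meet at (0, 1/2), but that point violates 2p + 9q ≤ -14. Every candidate vertex is excluded by some other constraint, so the feasible region is empty.

infeasible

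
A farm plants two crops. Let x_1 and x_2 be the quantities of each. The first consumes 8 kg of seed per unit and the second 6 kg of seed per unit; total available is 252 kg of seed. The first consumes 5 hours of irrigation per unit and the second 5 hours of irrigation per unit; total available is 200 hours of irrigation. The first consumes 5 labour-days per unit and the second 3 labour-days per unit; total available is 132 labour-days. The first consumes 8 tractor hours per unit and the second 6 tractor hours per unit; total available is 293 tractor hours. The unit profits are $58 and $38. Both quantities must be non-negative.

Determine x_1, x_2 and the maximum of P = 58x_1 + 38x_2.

x_1 = 6, x_2 = 34, maximum P = 1640

Corner points and P = 58x_1 + 38x_2:
  (0, 0) → P = 0
  (0, 40) → P = 1520
  (132/5, 0) → P = 7656/5
  (6, 34) → P = 1640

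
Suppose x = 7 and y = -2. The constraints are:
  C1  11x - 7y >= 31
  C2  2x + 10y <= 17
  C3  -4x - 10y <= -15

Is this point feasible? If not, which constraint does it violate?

Constraint C3: -4x - 10y = -8, which is not ≤ -15. All other constraints are satisfied.

not feasible — violates C3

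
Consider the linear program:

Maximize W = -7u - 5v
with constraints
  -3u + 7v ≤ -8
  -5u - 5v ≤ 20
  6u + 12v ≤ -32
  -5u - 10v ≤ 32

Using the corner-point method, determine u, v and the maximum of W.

Corner points and W = -7u - 5v:
  (-2, -2) → W = 24
  (-64/39, -24/13) → W = 808/39
  (-8/5, -12/5) → W = 116/5
The feasible region is unbounded (it extends along (2, -1)), but W strictly decreases along every unbounded feasible direction, so there is no improving ray and the maximum is attained at a vertex.

The optimum lies where -3u + 7v = -8 and -5u - 5v = 20.
Solving simultaneously gives u = -2, v = -2.

u = -2, v = -2, maximum W = 24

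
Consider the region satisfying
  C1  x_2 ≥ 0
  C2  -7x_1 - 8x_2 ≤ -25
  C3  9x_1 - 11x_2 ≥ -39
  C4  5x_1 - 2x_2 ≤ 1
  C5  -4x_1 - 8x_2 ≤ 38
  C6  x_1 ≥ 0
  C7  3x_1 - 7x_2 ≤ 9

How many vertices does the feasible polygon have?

Intersecting each pair of boundary lines and keeping only the points that satisfy every inequality leaves:
  (29/27, 59/27)
  (0, 25/8)
  (89/37, 204/37)
  (0, 39/11)

4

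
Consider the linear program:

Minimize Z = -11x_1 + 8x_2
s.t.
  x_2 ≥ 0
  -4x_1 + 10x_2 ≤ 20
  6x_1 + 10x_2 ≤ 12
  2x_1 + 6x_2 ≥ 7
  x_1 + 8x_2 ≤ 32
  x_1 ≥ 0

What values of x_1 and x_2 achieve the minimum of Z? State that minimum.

x_1 = 1/8, x_2 = 9/8, minimum Z = 61/8

Feasible corners and Z = -11x_1 + 8x_2:
  (1/8, 9/8) → Z = 61/8
  (0, 6/5) → Z = 48/5
  (0, 7/6) → Z = 28/3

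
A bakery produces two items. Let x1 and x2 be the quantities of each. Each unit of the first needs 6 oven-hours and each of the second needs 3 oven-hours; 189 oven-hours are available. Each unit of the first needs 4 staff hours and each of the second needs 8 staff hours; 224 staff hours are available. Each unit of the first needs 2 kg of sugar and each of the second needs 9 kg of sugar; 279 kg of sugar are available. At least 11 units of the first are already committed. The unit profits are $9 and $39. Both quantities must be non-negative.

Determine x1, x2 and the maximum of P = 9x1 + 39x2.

Corner points and P = 9x1 + 39x2:
  (63/2, 0) → P = 567/2
  (11, 0) → P = 99
  (70/3, 49/3) → P = 847
  (11, 45/2) → P = 1953/2

x1 = 11, x2 = 45/2, maximum P = 1953/2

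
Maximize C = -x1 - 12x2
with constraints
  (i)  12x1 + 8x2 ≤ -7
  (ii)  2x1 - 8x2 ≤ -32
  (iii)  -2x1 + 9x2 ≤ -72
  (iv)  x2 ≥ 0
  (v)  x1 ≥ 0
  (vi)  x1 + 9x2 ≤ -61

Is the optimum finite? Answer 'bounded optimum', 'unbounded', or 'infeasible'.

infeasible

The boundaries x1 = 0 and x1 + 9x2 = -61 meet at (0, -61/9), but that point violates 2x1 - 8x2 ≤ -32. Every candidate vertex is excluded by some other constraint, so the feasible region is empty.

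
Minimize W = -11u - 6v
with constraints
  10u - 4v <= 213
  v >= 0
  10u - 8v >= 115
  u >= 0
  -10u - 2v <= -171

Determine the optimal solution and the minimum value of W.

u = 311/10, v = 49/2, minimum W = -4891/10

Vertices and W = -11u - 6v:
  (213/10, 0) → W = -2343/10
  (311/10, 49/2) → W = -4891/10
  (171/10, 0) → W = -1881/10
  (799/50, 28/5) → W = -10469/50

The binding constraints are 10u - 4v = 213 and 10u - 8v = 115.
Solving simultaneously gives u = 311/10, v = 49/2.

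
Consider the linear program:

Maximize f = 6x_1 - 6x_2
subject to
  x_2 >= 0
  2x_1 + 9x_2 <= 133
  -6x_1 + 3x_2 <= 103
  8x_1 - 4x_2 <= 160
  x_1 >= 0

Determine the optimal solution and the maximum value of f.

Corner points and f = 6x_1 - 6x_2:
  (20, 0) → f = 120
  (0, 0) → f = 0
  (493/20, 93/10) → f = 921/10
  (0, 133/9) → f = -266/3

The optimum lies where x_2 = 0 and 8x_1 - 4x_2 = 160.
Solving simultaneously gives x_1 = 20, x_2 = 0.

x_1 = 20, x_2 = 0, maximum f = 120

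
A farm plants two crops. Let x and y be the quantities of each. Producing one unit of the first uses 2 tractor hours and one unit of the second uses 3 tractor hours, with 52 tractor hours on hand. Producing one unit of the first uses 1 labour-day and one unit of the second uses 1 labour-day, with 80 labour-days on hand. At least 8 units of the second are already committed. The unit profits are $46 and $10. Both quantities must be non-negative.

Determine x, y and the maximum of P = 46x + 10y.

Extreme points and P = 46x + 10y:
  (0, 52/3) → P = 520/3
  (0, 8) → P = 80
  (14, 8) → P = 724

At the optimal vertex, 2x + 3y = 52 and y = 8.
Solving simultaneously gives x = 14, y = 8.

x = 14, y = 8, maximum P = 724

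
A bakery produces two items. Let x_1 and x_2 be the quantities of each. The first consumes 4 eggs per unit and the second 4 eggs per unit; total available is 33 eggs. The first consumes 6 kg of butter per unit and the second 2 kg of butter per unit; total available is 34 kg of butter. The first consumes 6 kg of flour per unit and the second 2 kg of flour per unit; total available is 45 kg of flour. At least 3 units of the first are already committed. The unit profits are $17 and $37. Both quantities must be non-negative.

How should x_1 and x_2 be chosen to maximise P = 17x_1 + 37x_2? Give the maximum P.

x_1 = 3, x_2 = 21/4, maximum P = 981/4

Feasible corners and P = 17x_1 + 37x_2:
  (17/3, 0) → P = 289/3
  (3, 0) → P = 51
  (35/8, 31/8) → P = 871/4
  (3, 21/4) → P = 981/4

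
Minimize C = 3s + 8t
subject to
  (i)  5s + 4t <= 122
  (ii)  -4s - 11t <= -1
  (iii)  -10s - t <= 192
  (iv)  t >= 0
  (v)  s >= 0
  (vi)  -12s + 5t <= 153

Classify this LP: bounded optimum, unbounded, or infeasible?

bounded optimum

Extreme points and C = 3s + 8t:
  (122/5, 0) → C = 366/5
  (0, 61/2) → C = 244
  (1/4, 0) → C = 3/4
  (0, 1/11) → C = 8/11
The feasible region has finitely many vertices and no improving ray; the minimum is 8/11 at (0, 1/11).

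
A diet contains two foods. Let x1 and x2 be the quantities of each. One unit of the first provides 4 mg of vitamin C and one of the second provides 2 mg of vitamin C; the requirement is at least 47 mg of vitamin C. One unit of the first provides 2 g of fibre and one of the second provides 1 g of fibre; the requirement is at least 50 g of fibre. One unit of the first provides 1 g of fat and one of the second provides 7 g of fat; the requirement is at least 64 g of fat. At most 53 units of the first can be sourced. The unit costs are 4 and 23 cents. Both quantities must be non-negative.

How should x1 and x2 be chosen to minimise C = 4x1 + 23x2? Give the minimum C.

Feasible corners and C = 4x1 + 23x2:
  (0, 50) → C = 1150
  (22, 6) → C = 226
  (53, 11/7) → C = 1737/7
The feasible region is unbounded (it extends along (0, 1)), but C strictly increases along every unbounded feasible direction, so there is no improving ray and the minimum is attained at a vertex.

x1 = 22, x2 = 6, minimum C = 226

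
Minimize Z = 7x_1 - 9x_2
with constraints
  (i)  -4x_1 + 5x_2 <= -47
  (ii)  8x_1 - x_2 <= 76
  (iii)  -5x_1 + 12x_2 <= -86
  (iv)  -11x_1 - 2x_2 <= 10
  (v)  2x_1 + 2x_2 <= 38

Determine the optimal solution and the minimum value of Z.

x_1 = 134/23, x_2 = -109/23, minimum Z = 1919/23

Corner points and Z = 7x_1 - 9x_2:
  (134/23, -109/23) → Z = 1919/23
  (44/63, -557/63) → Z = 5321/63
  (118/13, -44/13) → Z = 94
  (142/27, -916/27) → Z = 9238/27

At the optimal vertex, -4x_1 + 5x_2 = -47 and -5x_1 + 12x_2 = -86.
Solving simultaneously gives x_1 = 134/23, x_2 = -109/23.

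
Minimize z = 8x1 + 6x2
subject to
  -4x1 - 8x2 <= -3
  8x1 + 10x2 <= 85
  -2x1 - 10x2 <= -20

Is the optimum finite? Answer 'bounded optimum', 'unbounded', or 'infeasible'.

From the feasible point (-65/12, 37/12), moving in the direction (-10, 8) keeps every constraint satisfied while z decreases without bound.

unbounded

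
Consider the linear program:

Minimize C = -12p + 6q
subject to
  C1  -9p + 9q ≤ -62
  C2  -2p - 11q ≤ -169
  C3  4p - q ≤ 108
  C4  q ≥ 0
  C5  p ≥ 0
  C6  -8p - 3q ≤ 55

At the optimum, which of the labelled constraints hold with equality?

Feasible corners and C = -12p + 6q:
  (2203/117, 1397/117) → C = -2006/13
  (910/27, 724/27) → C = -2192/9
  (59/2, 10) → C = -294

The minimum is at (59/2, 10). Substituting into each constraint, equality holds for C2 and C3; the remaining constraints have slack.

C2 and C3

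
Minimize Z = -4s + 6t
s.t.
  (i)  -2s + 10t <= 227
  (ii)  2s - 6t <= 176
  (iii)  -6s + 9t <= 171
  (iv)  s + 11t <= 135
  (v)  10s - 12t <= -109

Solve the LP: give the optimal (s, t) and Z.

Corner points and Z = -4s + 6t:
  (-145, -233/3) → Z = 114
  (-461/6, -989/18) → Z = -67/3
  (-222/25, 327/25) → Z = 114
  (421/122, 1459/122) → Z = 3535/61

The binding constraints are 2s - 6t = 176 and 10s - 12t = -109.
Solving simultaneously gives s = -461/6, t = -989/18.

s = -461/6, t = -989/18, minimum Z = -67/3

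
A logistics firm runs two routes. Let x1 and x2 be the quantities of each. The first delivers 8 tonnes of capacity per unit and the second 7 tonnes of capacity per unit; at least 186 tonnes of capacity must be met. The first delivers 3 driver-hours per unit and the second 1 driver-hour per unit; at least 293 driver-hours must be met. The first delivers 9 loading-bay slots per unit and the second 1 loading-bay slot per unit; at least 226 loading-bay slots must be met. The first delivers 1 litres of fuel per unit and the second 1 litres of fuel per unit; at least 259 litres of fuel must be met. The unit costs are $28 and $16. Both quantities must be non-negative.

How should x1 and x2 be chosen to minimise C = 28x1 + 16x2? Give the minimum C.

x1 = 17, x2 = 242, minimum C = 4348

Corner points and C = 28x1 + 16x2:
  (0, 293) → C = 4688
  (259, 0) → C = 7252
  (17, 242) → C = 4348
The feasible region is unbounded (it extends along (0, 1), (1, 0)), but C strictly increases along every unbounded feasible direction, so there is no improving ray and the minimum is attained at a vertex.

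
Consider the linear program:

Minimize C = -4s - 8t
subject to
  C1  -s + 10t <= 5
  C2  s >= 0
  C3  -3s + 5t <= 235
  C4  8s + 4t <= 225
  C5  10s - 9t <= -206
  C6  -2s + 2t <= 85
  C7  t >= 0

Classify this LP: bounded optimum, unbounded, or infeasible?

infeasible

The boundaries -s + 10t = 5 and s = 0 meet at (0, 1/2), but that point violates 10s - 9t ≤ -206. Every candidate vertex is excluded by some other constraint, so the feasible region is empty.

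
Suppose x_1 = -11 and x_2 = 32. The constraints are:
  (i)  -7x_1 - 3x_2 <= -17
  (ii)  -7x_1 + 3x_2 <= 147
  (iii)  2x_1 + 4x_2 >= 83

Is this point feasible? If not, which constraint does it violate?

not feasible — violates (ii)

Constraint (ii): -7x_1 + 3x_2 = 173, which is not ≤ 147. All other constraints are satisfied.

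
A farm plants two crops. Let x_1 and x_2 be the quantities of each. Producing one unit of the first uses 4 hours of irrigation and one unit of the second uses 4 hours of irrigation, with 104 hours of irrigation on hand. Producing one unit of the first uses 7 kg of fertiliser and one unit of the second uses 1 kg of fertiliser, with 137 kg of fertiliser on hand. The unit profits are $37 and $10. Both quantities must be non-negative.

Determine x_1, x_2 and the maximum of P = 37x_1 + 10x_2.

At the optimal vertex, 4x_1 + 4x_2 = 104 and 7x_1 + x_2 = 137.
Solving simultaneously gives x_1 = 37/2, x_2 = 15/2.

x_1 = 37/2, x_2 = 15/2, maximum P = 1519/2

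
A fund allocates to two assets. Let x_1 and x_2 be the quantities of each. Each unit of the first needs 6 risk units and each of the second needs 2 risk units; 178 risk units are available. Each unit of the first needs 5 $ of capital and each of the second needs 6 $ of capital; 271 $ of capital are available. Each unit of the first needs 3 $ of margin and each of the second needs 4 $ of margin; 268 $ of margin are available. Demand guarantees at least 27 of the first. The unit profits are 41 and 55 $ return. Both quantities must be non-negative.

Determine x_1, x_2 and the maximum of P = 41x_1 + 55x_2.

x_1 = 27, x_2 = 8, maximum P = 1547

The binding constraints are 6x_1 + 2x_2 = 178 and x_1 = 27.
Solving simultaneously gives x_1 = 27, x_2 = 8.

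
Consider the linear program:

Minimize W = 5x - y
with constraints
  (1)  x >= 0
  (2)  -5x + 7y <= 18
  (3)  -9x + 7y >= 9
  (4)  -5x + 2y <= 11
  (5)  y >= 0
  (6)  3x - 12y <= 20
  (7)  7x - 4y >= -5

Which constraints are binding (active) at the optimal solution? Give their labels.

Extreme points and W = 5x - y:
  (9/4, 117/28) → W = 99/14
  (37/29, 101/29) → W = 84/29
  (1/13, 18/13) → W = -1

The minimum is at (1/13, 18/13). Substituting into each constraint, equality holds for (3) and (7); the remaining constraints have slack.

(3) and (7)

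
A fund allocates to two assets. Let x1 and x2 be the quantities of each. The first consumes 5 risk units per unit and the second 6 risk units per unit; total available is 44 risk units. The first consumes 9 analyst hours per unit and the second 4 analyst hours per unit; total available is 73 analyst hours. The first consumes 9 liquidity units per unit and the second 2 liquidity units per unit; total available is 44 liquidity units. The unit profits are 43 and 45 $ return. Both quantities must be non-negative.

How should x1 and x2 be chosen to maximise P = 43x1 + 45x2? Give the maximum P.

x1 = 4, x2 = 4, maximum P = 352

Feasible corners and P = 43x1 + 45x2:
  (0, 0) → P = 0
  (0, 22/3) → P = 330
  (44/9, 0) → P = 1892/9
  (4, 4) → P = 352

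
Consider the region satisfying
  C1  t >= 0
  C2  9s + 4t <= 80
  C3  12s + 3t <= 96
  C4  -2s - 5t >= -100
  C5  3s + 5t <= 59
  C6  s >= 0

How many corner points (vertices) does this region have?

Pairwise boundary intersections that survive every other constraint:
  (8, 0)
  (0, 0)
  (48/7, 32/7)
  (164/33, 97/11)
  (0, 59/5)

5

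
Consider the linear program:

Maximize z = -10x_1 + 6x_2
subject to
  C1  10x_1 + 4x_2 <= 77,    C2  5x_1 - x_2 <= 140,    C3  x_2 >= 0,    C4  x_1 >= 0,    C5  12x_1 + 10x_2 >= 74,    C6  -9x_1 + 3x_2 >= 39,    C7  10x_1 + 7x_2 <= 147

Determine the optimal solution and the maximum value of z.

x_1 = 0, x_2 = 77/4, maximum z = 231/2

Feasible corners and z = -10x_1 + 6x_2:
  (0, 77/4) → z = 231/2
  (25/22, 361/22) → z = 958/11
  (0, 13) → z = 78

The binding constraints are 10x_1 + 4x_2 = 77 and x_1 = 0.
Solving simultaneously gives x_1 = 0, x_2 = 77/4.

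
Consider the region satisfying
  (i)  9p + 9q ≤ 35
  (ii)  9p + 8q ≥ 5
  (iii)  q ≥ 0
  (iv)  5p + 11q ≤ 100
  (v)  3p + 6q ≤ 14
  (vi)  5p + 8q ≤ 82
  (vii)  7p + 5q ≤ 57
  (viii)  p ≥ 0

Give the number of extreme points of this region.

5

Of the 28 pairwise boundary intersections, those satisfying every inequality are:
  (35/9, 0)
  (28/9, 7/9)
  (5/9, 0)
  (0, 5/8)
  (0, 7/3)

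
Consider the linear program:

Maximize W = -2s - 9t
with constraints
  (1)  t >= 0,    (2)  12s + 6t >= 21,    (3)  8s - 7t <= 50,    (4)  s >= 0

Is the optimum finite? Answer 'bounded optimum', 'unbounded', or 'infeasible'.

bounded optimum

Feasible corners and W = -2s - 9t:
  (7/4, 0) → W = -7/2
  (25/4, 0) → W = -25/2
  (0, 7/2) → W = -63/2
The feasible region has finitely many vertices and no improving ray; the maximum is -7/2 at (7/4, 0).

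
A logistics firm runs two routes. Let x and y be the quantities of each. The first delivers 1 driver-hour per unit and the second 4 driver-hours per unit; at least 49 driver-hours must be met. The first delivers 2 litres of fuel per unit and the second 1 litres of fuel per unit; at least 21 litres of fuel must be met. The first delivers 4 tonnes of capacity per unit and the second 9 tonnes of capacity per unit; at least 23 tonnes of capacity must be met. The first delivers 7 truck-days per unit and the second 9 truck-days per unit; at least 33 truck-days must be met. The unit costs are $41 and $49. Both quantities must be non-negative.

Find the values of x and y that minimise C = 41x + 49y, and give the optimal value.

x = 5, y = 11, minimum C = 744

Corner points and C = 41x + 49y:
  (0, 21) → C = 1029
  (49, 0) → C = 2009
  (5, 11) → C = 744
The feasible region is unbounded (it extends along (0, 1), (1, 0)), but C strictly increases along every unbounded feasible direction, so there is no improving ray and the minimum is attained at a vertex.

The binding constraints are x + 4y = 49 and 2x + y = 21.
Solving simultaneously gives x = 5, y = 11.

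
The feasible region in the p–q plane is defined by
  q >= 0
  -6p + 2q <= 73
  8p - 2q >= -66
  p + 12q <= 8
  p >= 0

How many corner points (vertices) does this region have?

Pairwise boundary intersections that survive every other constraint:
  (8, 0)
  (0, 0)
  (0, 2/3)

3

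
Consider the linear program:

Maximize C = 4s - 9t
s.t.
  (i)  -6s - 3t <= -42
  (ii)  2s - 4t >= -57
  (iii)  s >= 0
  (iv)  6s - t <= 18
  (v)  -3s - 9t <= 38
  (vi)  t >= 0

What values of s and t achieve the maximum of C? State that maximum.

Vertices and C = 4s - 9t:
  (0, 14) → C = -126
  (4, 6) → C = -38
  (0, 57/4) → C = -513/4
  (129/22, 189/11) → C = -1443/11

s = 4, t = 6, maximum C = -38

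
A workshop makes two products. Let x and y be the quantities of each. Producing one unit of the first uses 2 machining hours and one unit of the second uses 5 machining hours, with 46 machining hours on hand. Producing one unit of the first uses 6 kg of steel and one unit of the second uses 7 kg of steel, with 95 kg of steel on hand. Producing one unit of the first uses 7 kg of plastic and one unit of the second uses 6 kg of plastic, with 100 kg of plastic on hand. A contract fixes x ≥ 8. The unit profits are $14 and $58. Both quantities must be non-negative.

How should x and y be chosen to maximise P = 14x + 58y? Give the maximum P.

x = 8, y = 6, maximum P = 460

At the optimal vertex, 2x + 5y = 46 and x = 8.
Solving simultaneously gives x = 8, y = 6.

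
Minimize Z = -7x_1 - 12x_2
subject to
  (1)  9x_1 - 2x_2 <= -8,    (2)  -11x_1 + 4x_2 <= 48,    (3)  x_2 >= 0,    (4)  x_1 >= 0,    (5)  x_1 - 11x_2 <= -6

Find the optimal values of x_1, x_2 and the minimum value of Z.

Feasible corners and Z = -7x_1 - 12x_2:
  (32/7, 172/7) → Z = -2288/7
  (0, 4) → Z = -48
  (0, 12) → Z = -144

At the optimal vertex, 9x_1 - 2x_2 = -8 and -11x_1 + 4x_2 = 48.
Solving simultaneously gives x_1 = 32/7, x_2 = 172/7.

x_1 = 32/7, x_2 = 172/7, minimum Z = -2288/7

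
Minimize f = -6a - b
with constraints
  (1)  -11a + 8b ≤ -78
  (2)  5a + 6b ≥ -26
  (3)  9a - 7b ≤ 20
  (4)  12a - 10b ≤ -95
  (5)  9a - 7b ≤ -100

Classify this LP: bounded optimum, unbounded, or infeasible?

From the feasible point (1346/5, 1802/5), moving in the direction (7, 9) keeps every constraint satisfied while f decreases without bound.

unbounded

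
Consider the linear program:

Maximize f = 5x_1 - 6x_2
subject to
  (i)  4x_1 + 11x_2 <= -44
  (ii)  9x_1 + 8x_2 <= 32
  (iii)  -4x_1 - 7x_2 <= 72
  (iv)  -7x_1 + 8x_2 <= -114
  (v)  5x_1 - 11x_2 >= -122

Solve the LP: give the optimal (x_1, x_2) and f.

x_1 = 800/31, x_2 = -776/31, maximum f = 8656/31

Extreme points and f = 5x_1 - 6x_2:
  (704/67, -524/67) → f = 6664/67
  (902/109, -764/109) → f = 9094/109
  (800/31, -776/31) → f = 8656/31
  (74/27, -320/27) → f = 2290/27

The optimum lies where 9x_1 + 8x_2 = 32 and -4x_1 - 7x_2 = 72.
Solving simultaneously gives x_1 = 800/31, x_2 = -776/31.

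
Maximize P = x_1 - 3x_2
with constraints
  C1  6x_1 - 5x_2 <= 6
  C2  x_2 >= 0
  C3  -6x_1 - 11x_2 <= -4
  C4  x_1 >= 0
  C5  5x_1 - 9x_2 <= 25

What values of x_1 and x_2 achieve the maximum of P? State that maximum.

Vertices and P = x_1 - 3x_2:
  (1, 0) → P = 1
  (2/3, 0) → P = 2/3
  (0, 4/11) → P = -12/11
The feasible region is unbounded (it extends along (0, 1), (5, 6)), but P strictly decreases along every unbounded feasible direction, so there is no improving ray and the maximum is attained at a vertex.

The optimum lies where 6x_1 - 5x_2 = 6 and x_2 = 0.
Solving simultaneously gives x_1 = 1, x_2 = 0.

x_1 = 1, x_2 = 0, maximum P = 1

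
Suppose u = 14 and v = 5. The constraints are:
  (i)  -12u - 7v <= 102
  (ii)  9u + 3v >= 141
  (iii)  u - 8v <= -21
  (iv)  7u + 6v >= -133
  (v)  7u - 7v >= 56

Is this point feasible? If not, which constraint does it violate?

(i): -203 ≤ 102 ✓
(ii): 141 ≥ 141 ✓
(iii): -26 ≤ -21 ✓
(iv): 128 ≥ -133 ✓
(v): 63 ≥ 56 ✓

feasible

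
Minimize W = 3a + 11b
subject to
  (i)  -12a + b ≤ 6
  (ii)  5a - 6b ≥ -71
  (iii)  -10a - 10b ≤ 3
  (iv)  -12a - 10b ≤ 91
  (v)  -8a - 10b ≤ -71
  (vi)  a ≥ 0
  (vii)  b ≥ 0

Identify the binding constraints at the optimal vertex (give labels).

(v) and (vii)

Feasible corners and W = 3a + 11b:
  (35/67, 822/67) → W = 9147/67
  (11/128, 225/32) → W = 9933/128
  (71/8, 0) → W = 213/8
The feasible region is unbounded (it extends along (6, 5), (1, 0)), but W strictly increases along every unbounded feasible direction, so there is no improving ray and the minimum is attained at a vertex.

The minimum is at (71/8, 0). Substituting into each constraint, equality holds for (v) and (vii); the remaining constraints have slack.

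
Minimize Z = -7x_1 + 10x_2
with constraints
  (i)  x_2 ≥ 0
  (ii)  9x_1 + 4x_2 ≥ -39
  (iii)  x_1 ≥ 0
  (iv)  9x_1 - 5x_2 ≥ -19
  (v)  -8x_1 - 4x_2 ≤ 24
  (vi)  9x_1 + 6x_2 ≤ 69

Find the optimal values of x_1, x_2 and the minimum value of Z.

Feasible corners and Z = -7x_1 + 10x_2:
  (0, 0) → Z = 0
  (23/3, 0) → Z = -161/3
  (0, 19/5) → Z = 38
  (7/3, 8) → Z = 191/3

x_1 = 23/3, x_2 = 0, minimum Z = -161/3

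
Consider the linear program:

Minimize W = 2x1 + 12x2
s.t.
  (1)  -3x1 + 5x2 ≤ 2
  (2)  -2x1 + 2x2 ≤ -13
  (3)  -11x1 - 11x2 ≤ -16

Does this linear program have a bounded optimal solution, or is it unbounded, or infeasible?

unbounded

From the feasible point (69/4, 43/4), moving in the direction (11, -11) keeps every constraint satisfied while W decreases without bound.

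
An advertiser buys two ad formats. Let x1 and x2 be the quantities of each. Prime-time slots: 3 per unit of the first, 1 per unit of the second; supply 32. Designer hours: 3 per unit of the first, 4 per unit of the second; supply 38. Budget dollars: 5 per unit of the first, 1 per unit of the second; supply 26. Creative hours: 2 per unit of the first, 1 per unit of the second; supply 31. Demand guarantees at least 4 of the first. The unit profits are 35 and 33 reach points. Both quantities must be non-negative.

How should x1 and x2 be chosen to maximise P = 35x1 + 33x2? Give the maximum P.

x1 = 4, x2 = 6, maximum P = 338

Feasible corners and P = 35x1 + 33x2:
  (26/5, 0) → P = 182
  (4, 0) → P = 140
  (4, 6) → P = 338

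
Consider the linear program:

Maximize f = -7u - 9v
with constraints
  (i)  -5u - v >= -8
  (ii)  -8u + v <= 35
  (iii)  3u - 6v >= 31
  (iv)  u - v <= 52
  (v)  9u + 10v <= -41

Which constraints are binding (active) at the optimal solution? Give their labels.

Extreme points and f = -7u - 9v:
  (10, -42) → f = 308
  (121/41, -277/41) → f = 1646/41
  (-241/45, -353/45) → f = 4864/45
  (-87/7, -451/7) → f = 4668/7
  (16/21, -67/14) → f = 1585/42

The maximum is at (-87/7, -451/7). Substituting into each constraint, equality holds for (ii) and (iv); the remaining constraints have slack.

(ii) and (iv)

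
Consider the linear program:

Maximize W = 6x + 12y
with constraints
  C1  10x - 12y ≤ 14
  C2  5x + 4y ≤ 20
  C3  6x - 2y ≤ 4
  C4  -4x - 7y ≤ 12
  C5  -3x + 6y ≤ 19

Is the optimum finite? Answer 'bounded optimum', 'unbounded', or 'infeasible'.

Feasible corners and W = 6x + 12y:
  (5/13, -11/13) → W = -102/13
  (-23/59, -88/59) → W = -1194/59
  (28/17, 50/17) → W = 768/17
  (22/21, 155/42) → W = 354/7
  (-41/9, 8/9) → W = -50/3
The feasible region has finitely many vertices and no improving ray; the maximum is 354/7 at (22/21, 155/42).

bounded optimum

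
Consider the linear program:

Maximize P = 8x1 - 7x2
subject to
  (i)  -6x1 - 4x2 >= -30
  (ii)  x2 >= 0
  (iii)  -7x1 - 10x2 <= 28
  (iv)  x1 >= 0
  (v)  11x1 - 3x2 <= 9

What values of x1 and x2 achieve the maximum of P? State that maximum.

x1 = 9/11, x2 = 0, maximum P = 72/11

Vertices and P = 8x1 - 7x2:
  (0, 15/2) → P = -105/2
  (63/31, 138/31) → P = -462/31
  (0, 0) → P = 0
  (9/11, 0) → P = 72/11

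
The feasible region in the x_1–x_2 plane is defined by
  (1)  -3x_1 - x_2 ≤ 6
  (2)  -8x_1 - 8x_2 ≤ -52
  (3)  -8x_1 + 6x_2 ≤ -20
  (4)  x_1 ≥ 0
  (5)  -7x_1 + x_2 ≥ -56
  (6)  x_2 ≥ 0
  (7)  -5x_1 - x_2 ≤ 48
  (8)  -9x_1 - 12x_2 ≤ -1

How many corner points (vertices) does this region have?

4

Of the 28 pairwise boundary intersections, those satisfying every inequality are:
  (59/14, 16/7)
  (13/2, 0)
  (158/17, 154/17)
  (8, 0)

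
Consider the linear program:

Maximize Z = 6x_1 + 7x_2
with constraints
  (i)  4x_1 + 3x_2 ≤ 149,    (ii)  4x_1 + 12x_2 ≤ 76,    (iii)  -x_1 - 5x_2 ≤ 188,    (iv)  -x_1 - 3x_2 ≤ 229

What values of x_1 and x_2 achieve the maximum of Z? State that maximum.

Corner points and Z = 6x_1 + 7x_2:
  (130/3, -73/9) → Z = 1829/9
  (77, -53) → Z = 91
  (-581/2, 41/2) → Z = -3199/2
The feasible region is unbounded (it extends along (-3, 1)), but Z strictly decreases along every unbounded feasible direction, so there is no improving ray and the maximum is attained at a vertex.

The binding constraints are 4x_1 + 3x_2 = 149 and 4x_1 + 12x_2 = 76.
Solving simultaneously gives x_1 = 130/3, x_2 = -73/9.

x_1 = 130/3, x_2 = -73/9, maximum Z = 1829/9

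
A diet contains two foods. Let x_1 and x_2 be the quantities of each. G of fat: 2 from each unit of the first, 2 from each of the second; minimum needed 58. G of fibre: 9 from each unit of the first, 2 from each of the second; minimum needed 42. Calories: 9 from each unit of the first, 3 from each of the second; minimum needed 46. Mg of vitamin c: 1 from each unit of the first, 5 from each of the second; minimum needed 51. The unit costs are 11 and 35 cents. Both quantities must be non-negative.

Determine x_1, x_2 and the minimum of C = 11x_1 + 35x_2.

The feasible region is unbounded (it extends along (0, 1), (1, 0)), but C strictly increases along every unbounded feasible direction, so there is no improving ray and the minimum is attained at a vertex.

At the optimal vertex, 2x_1 + 2x_2 = 58 and x_1 + 5x_2 = 51.
Solving simultaneously gives x_1 = 47/2, x_2 = 11/2.

x_1 = 47/2, x_2 = 11/2, minimum C = 451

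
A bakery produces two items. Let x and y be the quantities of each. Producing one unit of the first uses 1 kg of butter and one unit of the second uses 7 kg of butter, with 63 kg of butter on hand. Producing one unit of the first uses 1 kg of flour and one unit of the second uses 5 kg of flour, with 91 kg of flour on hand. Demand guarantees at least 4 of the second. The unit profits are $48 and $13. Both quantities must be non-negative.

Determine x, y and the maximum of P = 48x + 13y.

x = 35, y = 4, maximum P = 1732

Vertices and P = 48x + 13y:
  (0, 9) → P = 117
  (0, 4) → P = 52
  (35, 4) → P = 1732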